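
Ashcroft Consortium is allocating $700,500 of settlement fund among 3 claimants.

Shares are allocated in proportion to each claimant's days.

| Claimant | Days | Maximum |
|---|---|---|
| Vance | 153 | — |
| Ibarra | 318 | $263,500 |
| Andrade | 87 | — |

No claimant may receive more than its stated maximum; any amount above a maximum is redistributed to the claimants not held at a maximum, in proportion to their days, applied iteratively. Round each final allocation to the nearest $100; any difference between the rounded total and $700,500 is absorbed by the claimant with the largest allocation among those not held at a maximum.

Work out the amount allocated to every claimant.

Vance: $278,600 · Ibarra: $263,500 · Andrade: $158,400

Sum of days: 558.
Proportional shares (ignoring caps): Vance 192,072.58; Ibarra 399,209.68; Andrade 109,217.74.
Cap binds for Ibarra ($263,500); remaining pool $437,000 reallocated over remaining days 240.
Shares after redistribution: Vance 278,587.50 → $278,600; Andrade 158,412.50 → $158,400.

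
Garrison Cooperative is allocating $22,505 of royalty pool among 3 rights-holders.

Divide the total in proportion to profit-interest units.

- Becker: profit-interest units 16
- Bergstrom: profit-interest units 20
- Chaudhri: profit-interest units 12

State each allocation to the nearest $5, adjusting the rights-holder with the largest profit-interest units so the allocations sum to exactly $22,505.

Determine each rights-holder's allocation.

Sum of profit-interest units: 48.
Raw shares: Becker 16/48 × $22,505 = 7,501.67; Bergstrom 20/48 × $22,505 = 9,377.08; Chaudhri 12/48 × $22,505 = 5,626.25.
At nearest $5: Becker $7,500; Bergstrom $9,375; Chaudhri $5,625. Sum = $22,500.
Difference $22,505 − $22,500 = +$5 applied to largest profit-interest units (Bergstrom): Bergstrom becomes $9,380.

Becker: $7,500 · Bergstrom: $9,380 · Chaudhri: $5,625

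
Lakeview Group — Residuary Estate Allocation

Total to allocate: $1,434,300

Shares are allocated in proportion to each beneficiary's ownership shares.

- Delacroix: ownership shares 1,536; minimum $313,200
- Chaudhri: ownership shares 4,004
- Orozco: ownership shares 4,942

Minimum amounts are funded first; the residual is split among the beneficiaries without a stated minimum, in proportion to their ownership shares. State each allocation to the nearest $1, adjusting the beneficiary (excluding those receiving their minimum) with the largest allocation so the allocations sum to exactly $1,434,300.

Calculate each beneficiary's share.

Delacroix: $313,200 · Chaudhri: $501,776 · Orozco: $619,324

Minimums first: Delacroix $313,200. Balance $1,121,100.
Balance split over remaining ownership shares 8,946: Chaudhri 501,775.59 → $501,776; Orozco 619,324.41 → $619,324.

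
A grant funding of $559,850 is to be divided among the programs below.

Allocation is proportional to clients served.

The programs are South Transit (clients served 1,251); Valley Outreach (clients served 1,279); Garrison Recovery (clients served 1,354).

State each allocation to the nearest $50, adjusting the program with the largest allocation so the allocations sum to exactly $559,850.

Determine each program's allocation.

Total clients served = 3,884.
Raw shares: South Transit 1,251/3,884 × $559,850 = 180,322.44; Valley Outreach 1,279/3,884 × $559,850 = 184,358.43; Garrison Recovery 1,354/3,884 × $559,850 = 195,169.13.
After rounding ($50): South Transit $180,300; Valley Outreach $184,350; Garrison Recovery $195,150. Sum = $559,800.
Difference $559,850 − $559,800 = +$50 applied to largest allocation (Garrison Recovery): Garrison Recovery becomes $195,200.

South Transit: $180,300 | Valley Outreach: $184,350 | Garrison Recovery: $195,200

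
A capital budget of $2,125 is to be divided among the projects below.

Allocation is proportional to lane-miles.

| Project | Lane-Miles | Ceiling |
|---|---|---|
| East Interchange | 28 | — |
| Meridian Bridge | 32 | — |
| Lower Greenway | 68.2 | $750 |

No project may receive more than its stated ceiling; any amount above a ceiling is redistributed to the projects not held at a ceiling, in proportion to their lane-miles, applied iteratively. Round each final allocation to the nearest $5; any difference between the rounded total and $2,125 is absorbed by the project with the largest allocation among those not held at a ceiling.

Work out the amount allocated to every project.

Total lane-miles = 128.2.
Unconstrained shares: East Interchange 464.12; Meridian Bridge 530.42; Lower Greenway 1,130.46.
Capped: Lower Greenway ($750); residual $1,375 reallocated over remaining lane-miles 60.
Remaining shares: East Interchange 641.67 → $640; Meridian Bridge 733.33 → $735.

East Interchange: $640; Meridian Bridge: $735; Lower Greenway: $750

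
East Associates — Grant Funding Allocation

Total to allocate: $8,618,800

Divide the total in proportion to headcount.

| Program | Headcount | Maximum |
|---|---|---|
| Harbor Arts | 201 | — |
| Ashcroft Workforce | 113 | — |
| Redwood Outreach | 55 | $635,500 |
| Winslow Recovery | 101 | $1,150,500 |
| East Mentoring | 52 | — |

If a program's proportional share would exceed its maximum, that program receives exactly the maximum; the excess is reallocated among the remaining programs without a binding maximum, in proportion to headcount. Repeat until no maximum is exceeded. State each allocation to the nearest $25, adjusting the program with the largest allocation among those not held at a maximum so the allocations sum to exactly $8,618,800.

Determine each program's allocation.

Harbor Arts: $3,752,450 | Ashcroft Workforce: $2,109,575 | Redwood Outreach: $635,500 | Winslow Recovery: $1,150,500 | East Mentoring: $970,775

Total headcount = 522.
Proportional shares (ignoring caps): Harbor Arts 3,318,733.33; Ashcroft Workforce 1,865,755.56; Redwood Outreach 908,111.11; Winslow Recovery 1,667,622.22; East Mentoring 858,577.78.
Cap binds for Redwood Outreach ($635,500), Winslow Recovery ($1,150,500); balance $6,832,800 reallocated over remaining headcount 366.
Shares after redistribution: Harbor Arts 3,752,439.34 → $3,752,450; Ashcroft Workforce 2,109,580.33 → $2,109,575; East Mentoring 970,780.33 → $970,775.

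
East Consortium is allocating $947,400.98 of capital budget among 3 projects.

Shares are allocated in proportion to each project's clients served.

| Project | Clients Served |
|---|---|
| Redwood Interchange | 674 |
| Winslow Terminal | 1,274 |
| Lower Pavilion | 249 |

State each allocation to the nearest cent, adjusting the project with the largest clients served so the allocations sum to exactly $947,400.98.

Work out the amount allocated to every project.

Redwood Interchange: $290,645.54; Winslow Terminal: $549,380.45; Lower Pavilion: $107,374.99

Total clients served = 674 + 1,274 + 249 = 2,197.
Pro-rata amounts: Redwood Interchange 290,645.5442; Winslow Terminal 549,380.4499; Lower Pavilion 107,374.9859.
After rounding (cent): Redwood Interchange $290,645.54; Winslow Terminal $549,380.45; Lower Pavilion $107,374.99. Sum = $947,400.98.
No rounding difference to absorb.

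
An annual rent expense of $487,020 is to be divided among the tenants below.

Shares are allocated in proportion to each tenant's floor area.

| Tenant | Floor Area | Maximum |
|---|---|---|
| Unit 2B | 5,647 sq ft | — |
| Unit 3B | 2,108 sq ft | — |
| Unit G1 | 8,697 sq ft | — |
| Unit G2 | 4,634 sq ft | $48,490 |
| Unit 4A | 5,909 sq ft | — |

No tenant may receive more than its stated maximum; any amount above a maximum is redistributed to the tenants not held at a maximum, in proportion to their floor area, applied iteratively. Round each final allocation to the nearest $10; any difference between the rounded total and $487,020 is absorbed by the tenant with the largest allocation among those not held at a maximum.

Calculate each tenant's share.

Total floor area = 26,995.
Unconstrained shares: Unit 2B 101,878.20; Unit 3B 38,030.68; Unit G1 156,903.61; Unit G2 83,602.54; Unit 4A 106,604.97.
Capped: Unit G2 ($48,490); residual $438,530 reallocated over remaining floor area 22,361.
Remaining shares: Unit 2B 110,745.45 → $110,750; Unit 3B 41,340.78 → $41,340; Unit G1 170,560.15 → $170,560; Unit 4A 115,883.63 → $115,880.

Unit 2B: $110,750 · Unit 3B: $41,340 · Unit G1: $170,560 · Unit G2: $48,490 · Unit 4A: $115,880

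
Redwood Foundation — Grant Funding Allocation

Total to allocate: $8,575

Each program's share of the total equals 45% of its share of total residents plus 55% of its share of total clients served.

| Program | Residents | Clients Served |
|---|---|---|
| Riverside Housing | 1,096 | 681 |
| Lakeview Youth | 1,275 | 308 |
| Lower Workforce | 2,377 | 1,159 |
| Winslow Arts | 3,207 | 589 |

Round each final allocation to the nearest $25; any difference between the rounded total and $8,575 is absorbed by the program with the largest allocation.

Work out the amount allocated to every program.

Riverside Housing: $1,700 | Lakeview Youth: $1,150 | Lower Workforce: $3,150 | Winslow Arts: $2,575

Residents total 7,955; clients served total 2,737.
Combined weights (45% residents + 55% clients served): Riverside Housing 0.1988; Lakeview Youth 0.1340; Lower Workforce 0.3674; Winslow Arts 0.2998.
Raw shares: Riverside Housing 1,705.10; Lakeview Youth 1,149.20; Lower Workforce 3,150.14; Winslow Arts 2,570.56.
After rounding ($25): Riverside Housing $1,700; Lakeview Youth $1,150; Lower Workforce $3,150; Winslow Arts $2,575. Sum = $8,575.
No rounding difference to absorb.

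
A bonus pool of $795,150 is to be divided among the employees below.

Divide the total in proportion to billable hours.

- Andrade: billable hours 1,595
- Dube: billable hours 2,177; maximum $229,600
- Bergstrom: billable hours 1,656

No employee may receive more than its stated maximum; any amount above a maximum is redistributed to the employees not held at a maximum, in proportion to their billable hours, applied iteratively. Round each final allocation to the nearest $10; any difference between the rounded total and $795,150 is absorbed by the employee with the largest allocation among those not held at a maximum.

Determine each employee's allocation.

Combined billable hours = 5,428.
Proportional shares (ignoring caps): Andrade 233,652.22; Dube 318,909.64; Bergstrom 242,588.14.
Capped: Dube ($229,600); residual $565,550 reallocated over remaining billable hours 3,251.
Redistributed shares: Andrade 277,469.16 → $277,470; Bergstrom 288,080.84 → $288,080.

Andrade: $277,470 | Dube: $229,600 | Bergstrom: $288,080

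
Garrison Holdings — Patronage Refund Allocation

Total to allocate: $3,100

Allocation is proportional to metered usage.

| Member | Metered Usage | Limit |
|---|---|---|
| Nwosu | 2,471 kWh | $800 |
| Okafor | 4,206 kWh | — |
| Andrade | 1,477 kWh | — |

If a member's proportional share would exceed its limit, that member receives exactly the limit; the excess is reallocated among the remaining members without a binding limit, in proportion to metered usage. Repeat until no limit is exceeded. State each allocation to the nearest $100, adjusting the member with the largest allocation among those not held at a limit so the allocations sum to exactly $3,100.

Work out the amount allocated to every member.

Metered usage total: 8,154.
Proportional shares (ignoring caps): Nwosu 939.43; Okafor 1,599.04; Andrade 561.53.
Held at cap: Nwosu ($800); residual $2,300 reallocated over remaining metered usage 5,683.
Shares after redistribution: Okafor 1,702.23 → $1,700; Andrade 597.77 → $600.

Nwosu: $800; Okafor: $1,700; Andrade: $600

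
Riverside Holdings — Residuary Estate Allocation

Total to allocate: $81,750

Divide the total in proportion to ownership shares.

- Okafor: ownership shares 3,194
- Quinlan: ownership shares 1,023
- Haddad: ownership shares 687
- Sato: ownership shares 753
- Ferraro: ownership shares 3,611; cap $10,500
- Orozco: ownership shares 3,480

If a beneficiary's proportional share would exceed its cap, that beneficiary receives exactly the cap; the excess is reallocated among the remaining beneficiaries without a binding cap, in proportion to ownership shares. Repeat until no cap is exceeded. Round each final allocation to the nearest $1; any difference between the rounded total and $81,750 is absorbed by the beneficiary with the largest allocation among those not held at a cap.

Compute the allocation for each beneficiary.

Combined ownership shares = 12,748.
Unconstrained shares: Okafor 20,482.39; Quinlan 6,560.26; Haddad 4,405.57; Sato 4,828.82; Ferraro 23,156.51; Orozco 22,316.44.
Cap binds for Ferraro ($10,500); residual $71,250 reallocated over remaining ownership shares 9,137.
Shares after redistribution: Okafor 24,906.70 → $24,907; Quinlan 7,977.32 → $7,977; Haddad 5,357.20 → $5,357; Sato 5,871.87 → $5,872; Orozco 27,136.92 → $27,137.

Okafor: $24,907 | Quinlan: $7,977 | Haddad: $5,357 | Sato: $5,872 | Ferraro: $10,500 | Orozco: $27,137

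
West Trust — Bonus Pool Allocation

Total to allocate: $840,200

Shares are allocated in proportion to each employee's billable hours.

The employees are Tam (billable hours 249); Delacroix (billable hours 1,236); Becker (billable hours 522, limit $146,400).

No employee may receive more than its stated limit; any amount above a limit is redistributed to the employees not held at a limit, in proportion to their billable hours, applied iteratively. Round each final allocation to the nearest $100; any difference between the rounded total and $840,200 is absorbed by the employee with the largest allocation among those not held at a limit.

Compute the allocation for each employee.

Combined billable hours = 2,007.
Pro-rata shares before constraints: Tam 104,240.06; Delacroix 517,432.59; Becker 218,527.35.
Held at cap: Becker ($146,400); residual $693,800 reallocated over remaining billable hours 1,485.
Shares after redistribution: Tam 116,334.14 → $116,300; Delacroix 577,465.86 → $577,500.

Tam: $116,300; Delacroix: $577,500; Becker: $146,400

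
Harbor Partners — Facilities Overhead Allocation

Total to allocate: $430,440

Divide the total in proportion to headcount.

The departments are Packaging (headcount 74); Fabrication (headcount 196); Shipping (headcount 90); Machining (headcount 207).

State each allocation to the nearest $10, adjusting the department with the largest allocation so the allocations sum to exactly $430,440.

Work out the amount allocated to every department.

Total headcount = 567.
Pro-rata amounts: Packaging 74/567 × $430,440 = 56,177.35; Fabrication 196/567 × $430,440 = 148,794.07; Shipping 90/567 × $430,440 = 68,323.81; Machining 207/567 × $430,440 = 157,144.76.
Rounded to nearest $10: Packaging $56,180; Fabrication $148,790; Shipping $68,320; Machining $157,140. Sum = $430,430.
Difference $430,440 − $430,430 = +$10 applied to largest allocation (Machining): Machining becomes $157,150.

Packaging: $56,180 | Fabrication: $148,790 | Shipping: $68,320 | Machining: $157,150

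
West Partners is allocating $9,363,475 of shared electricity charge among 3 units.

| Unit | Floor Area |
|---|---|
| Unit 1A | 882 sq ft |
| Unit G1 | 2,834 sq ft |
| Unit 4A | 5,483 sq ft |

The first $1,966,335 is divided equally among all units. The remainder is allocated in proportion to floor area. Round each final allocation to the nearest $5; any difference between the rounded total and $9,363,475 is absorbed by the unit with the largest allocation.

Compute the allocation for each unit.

Unit 1A: $1,364,685; Unit G1: $2,934,335; Unit 4A: $5,064,455

First tranche $1,966,335 split equally: $655,445 each.
Remainder $7,397,140 by floor area (total 9,199): Unit 1A 709,237.69 → $709,240; Unit G1 2,278,888.44 → $2,278,890; Unit 4A 4,409,013.87 → $4,409,015.
Rounding difference −$5 on remainder applied to Unit 4A.
Totals: Unit 1A $655,445 + $709,240 = $1,364,685; Unit G1 $655,445 + $2,278,890 = $2,934,335; Unit 4A $655,445 + $4,409,010 = $5,064,455.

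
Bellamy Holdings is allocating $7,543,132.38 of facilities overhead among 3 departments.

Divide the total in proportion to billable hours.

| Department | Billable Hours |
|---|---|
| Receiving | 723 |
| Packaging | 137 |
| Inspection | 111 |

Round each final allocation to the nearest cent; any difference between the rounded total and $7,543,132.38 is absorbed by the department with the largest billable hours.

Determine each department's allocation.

Receiving: $5,616,565.10 · Packaging: $1,064,273.05 · Inspection: $862,294.23

Total billable hours = 723 + 137 + 111 = 971.
Proportional shares: Receiving 5,616,565.0986; Packaging 1,064,273.0546; Inspection 862,294.2268.
After rounding (cent): Receiving $5,616,565.10; Packaging $1,064,273.05; Inspection $862,294.23. Sum = $7,543,132.38.
Rounded total matches; no reconciliation needed.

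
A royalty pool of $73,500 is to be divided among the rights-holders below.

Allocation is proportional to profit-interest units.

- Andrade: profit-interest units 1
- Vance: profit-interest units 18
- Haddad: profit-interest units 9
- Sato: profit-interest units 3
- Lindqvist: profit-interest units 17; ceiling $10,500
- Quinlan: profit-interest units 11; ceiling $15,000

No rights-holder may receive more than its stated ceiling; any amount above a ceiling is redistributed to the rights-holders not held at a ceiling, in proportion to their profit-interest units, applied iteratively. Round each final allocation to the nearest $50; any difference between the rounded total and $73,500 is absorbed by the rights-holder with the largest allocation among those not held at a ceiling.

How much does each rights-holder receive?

Andrade: $1,550 · Vance: $27,850 · Haddad: $13,950 · Sato: $4,650 · Lindqvist: $10,500 · Quinlan: $15,000

Combined profit-interest units = 59.
Unconstrained shares: Andrade 1,245.76; Vance 22,423.73; Haddad 11,211.86; Sato 3,737.29; Lindqvist 21,177.97; Quinlan 13,703.39.
Cap binds for Lindqvist ($10,500); balance $63,000 reallocated over remaining profit-interest units 42.
Cap binds for Quinlan ($15,000); balance $48,000 reallocated over remaining profit-interest units 31.
Redistributed shares: Andrade 1,548.39 → $1,550; Vance 27,870.97 → $27,850; Haddad 13,935.48 → $13,950; Sato 4,645.16 → $4,650.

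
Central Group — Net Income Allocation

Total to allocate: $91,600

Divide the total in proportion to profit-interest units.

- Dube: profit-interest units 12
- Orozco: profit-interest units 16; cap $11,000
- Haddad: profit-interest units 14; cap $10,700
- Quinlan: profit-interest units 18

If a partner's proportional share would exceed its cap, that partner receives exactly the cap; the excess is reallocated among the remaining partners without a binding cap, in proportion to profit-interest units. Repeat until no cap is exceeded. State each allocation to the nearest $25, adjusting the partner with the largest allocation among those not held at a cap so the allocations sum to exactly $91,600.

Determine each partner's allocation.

Dube: $27,950 | Orozco: $11,000 | Haddad: $10,700 | Quinlan: $41,950

Profit-interest units total: 60.
Proportional shares (ignoring caps): Dube 18,320.00; Orozco 24,426.67; Haddad 21,373.33; Quinlan 27,480.00.
Cap binds for Orozco ($11,000), Haddad ($10,700); remaining pool $69,900 reallocated over remaining profit-interest units 30.
Remaining shares: Dube 27,960.00 → $27,950; Quinlan 41,940.00 → $41,950.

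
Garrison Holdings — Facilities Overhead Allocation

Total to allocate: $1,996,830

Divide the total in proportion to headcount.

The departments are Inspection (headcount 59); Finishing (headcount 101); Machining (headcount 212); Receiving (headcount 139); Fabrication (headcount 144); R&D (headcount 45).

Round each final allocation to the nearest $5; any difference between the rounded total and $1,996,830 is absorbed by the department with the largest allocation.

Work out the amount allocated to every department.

Inspection: $168,305 · Finishing: $288,115 · Machining: $604,750 · Receiving: $396,515 · Fabrication: $410,775 · R&D: $128,370

Headcount total: 700.
Pro-rata amounts: Inspection 59/700 × $1,996,830 = 168,304.24; Finishing 101/700 × $1,996,830 = 288,114.04; Machining 212/700 × $1,996,830 = 604,754.23; Receiving 139/700 × $1,996,830 = 396,513.39; Fabrication 144/700 × $1,996,830 = 410,776.46; R&D 45/700 × $1,996,830 = 128,367.64.
Rounded to nearest $5: Inspection $168,305; Finishing $288,115; Machining $604,755; Receiving $396,515; Fabrication $410,775; R&D $128,370. Sum = $1,996,835.
Difference $1,996,830 − $1,996,835 = −$5 applied to largest allocation (Machining): Machining becomes $604,750.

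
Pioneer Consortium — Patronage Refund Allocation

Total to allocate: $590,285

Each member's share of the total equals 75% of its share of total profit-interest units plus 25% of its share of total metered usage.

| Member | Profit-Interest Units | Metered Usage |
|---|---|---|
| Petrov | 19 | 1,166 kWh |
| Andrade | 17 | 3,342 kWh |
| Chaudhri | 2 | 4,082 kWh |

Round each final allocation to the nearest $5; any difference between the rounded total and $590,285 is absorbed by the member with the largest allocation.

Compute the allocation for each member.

Petrov: $241,390 · Andrade: $255,470 · Chaudhri: $93,425

Profit-interest units total 38; metered usage total 8,590.
Blended shares (75% profit-interest units + 25% metered usage): Petrov 0.4089; Andrade 0.4328; Chaudhri 0.1583.
Unrounded shares: Petrov 241,388.08; Andrade 255,469.79; Chaudhri 93,427.13.
At nearest $5: Petrov $241,390; Andrade $255,470; Chaudhri $93,425. Sum = $590,285.
Sum already equals the total — no adjustment.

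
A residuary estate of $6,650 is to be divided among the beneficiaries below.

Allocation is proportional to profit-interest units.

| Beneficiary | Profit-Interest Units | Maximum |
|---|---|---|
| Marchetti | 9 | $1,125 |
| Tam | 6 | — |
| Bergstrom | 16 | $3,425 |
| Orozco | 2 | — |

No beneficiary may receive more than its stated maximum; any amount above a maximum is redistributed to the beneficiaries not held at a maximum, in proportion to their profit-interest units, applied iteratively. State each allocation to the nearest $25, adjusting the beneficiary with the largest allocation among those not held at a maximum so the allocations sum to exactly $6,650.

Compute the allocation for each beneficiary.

Sum of profit-interest units: 33.
Pro-rata shares before constraints: Marchetti 1,813.64; Tam 1,209.09; Bergstrom 3,224.24; Orozco 403.03.
Held at cap: Marchetti ($1,125); balance $5,525 reallocated over remaining profit-interest units 24.
Held at cap: Bergstrom ($3,425); balance $2,100 reallocated over remaining profit-interest units 8.
Redistributed shares: Tam 1,575.00 → $1,575; Orozco 525.00 → $525.

Marchetti: $1,125 | Tam: $1,575 | Bergstrom: $3,425 | Orozco: $525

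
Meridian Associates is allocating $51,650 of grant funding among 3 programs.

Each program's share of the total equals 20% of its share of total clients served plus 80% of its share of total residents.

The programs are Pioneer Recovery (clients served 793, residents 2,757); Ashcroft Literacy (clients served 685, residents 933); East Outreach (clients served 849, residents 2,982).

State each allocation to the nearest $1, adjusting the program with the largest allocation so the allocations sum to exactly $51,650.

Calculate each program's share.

Pioneer Recovery: $20,595 | Ashcroft Literacy: $8,819 | East Outreach: $22,236

Clients served total 2,327; residents total 6,672.
Composite weights (20% clients served + 80% residents): Pioneer Recovery 0.3987; Ashcroft Literacy 0.1707; East Outreach 0.4305.
Unrounded shares: Pioneer Recovery 20,594.51; Ashcroft Literacy 8,818.96; East Outreach 22,236.54.
At nearest $1: Pioneer Recovery $20,595; Ashcroft Literacy $8,819; East Outreach $22,237. Sum = $51,651.
Difference $51,650 − $51,651 = −$1 applied to largest allocation (East Outreach): East Outreach becomes $22,236.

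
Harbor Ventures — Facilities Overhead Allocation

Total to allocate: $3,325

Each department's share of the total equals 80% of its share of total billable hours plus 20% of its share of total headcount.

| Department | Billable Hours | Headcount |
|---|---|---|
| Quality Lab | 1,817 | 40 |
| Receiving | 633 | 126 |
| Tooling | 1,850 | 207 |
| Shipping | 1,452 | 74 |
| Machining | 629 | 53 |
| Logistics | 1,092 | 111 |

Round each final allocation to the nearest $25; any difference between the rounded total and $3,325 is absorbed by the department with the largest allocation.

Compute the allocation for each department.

Totals — billable hours 7,473, headcount 611.
Combined weights (80% billable hours + 20% headcount): Quality Lab 0.2076; Receiving 0.1090; Tooling 0.2658; Shipping 0.1797; Machining 0.0847; Logistics 0.1532.
Raw shares: Quality Lab 690.29; Receiving 362.45; Tooling 883.80; Shipping 597.38; Machining 281.58; Logistics 509.51.
Rounded to nearest $25: Quality Lab $700; Receiving $350; Tooling $875; Shipping $600; Machining $275; Logistics $500. Sum = $3,300.
Difference $3,325 − $3,300 = +$25 applied to largest allocation (Tooling): Tooling becomes $900.

Quality Lab: $700; Receiving: $350; Tooling: $900; Shipping: $600; Machining: $275; Logistics: $500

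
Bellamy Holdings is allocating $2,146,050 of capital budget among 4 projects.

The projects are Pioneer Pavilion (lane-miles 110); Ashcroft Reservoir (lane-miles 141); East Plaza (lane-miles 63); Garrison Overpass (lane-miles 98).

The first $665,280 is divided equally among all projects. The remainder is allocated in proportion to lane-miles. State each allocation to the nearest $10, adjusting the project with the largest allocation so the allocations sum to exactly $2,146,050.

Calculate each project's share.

Pioneer Pavilion: $561,670; Ashcroft Reservoir: $673,090; East Plaza: $392,750; Garrison Overpass: $518,540

First tranche $665,280 split equally: $166,320 each.
Remainder $1,480,770 by lane-miles (total 412): Pioneer Pavilion 395,351.21 → $395,350; Ashcroft Reservoir 506,768.37 → $506,770; East Plaza 226,428.42 → $226,430; Garrison Overpass 352,221.99 → $352,220.
Totals: Pioneer Pavilion $166,320 + $395,350 = $561,670; Ashcroft Reservoir $166,320 + $506,770 = $673,090; East Plaza $166,320 + $226,430 = $392,750; Garrison Overpass $166,320 + $352,220 = $518,540.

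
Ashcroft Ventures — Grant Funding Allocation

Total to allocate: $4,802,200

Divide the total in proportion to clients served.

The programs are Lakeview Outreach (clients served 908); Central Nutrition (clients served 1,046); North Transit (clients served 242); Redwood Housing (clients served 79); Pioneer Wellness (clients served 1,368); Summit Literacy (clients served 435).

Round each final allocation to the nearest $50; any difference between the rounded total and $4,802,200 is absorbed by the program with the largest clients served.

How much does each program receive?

Clients served total: 4,078.
Pro-rata amounts: Lakeview Outreach 908/4,078 × $4,802,200 = 1,069,249.04; Central Nutrition 1,046/4,078 × $4,802,200 = 1,231,756.06; North Transit 242/4,078 × $4,802,200 = 284,976.07; Redwood Housing 79/4,078 × $4,802,200 = 93,029.38; Pioneer Wellness 1,368/4,078 × $4,802,200 = 1,610,939.09; Summit Literacy 435/4,078 × $4,802,200 = 512,250.37.
Rounded to nearest $50: Lakeview Outreach $1,069,250; Central Nutrition $1,231,750; North Transit $285,000; Redwood Housing $93,050; Pioneer Wellness $1,610,950; Summit Literacy $512,250. Sum = $4,802,250.
Difference $4,802,200 − $4,802,250 = −$50 applied to largest clients served (Pioneer Wellness): Pioneer Wellness becomes $1,610,900.

Lakeview Outreach: $1,069,250; Central Nutrition: $1,231,750; North Transit: $285,000; Redwood Housing: $93,050; Pioneer Wellness: $1,610,900; Summit Literacy: $512,250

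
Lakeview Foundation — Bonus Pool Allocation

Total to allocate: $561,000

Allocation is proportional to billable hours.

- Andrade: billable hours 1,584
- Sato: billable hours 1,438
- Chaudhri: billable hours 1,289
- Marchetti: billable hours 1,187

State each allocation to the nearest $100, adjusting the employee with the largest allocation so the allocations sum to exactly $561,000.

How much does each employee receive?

Total billable hours = 5,498.
Raw shares: Andrade 1,584/5,498 × $561,000 = 161,626.77; Sato 1,438/5,498 × $561,000 = 146,729.36; Chaudhri 1,289/5,498 × $561,000 = 131,525.83; Marchetti 1,187/5,498 × $561,000 = 121,118.04.
Rounded to nearest $100: Andrade $161,600; Sato $146,700; Chaudhri $131,500; Marchetti $121,100. Sum = $560,900.
Difference $561,000 − $560,900 = +$100 applied to largest allocation (Andrade): Andrade becomes $161,700.

Andrade: $161,700; Sato: $146,700; Chaudhri: $131,500; Marchetti: $121,100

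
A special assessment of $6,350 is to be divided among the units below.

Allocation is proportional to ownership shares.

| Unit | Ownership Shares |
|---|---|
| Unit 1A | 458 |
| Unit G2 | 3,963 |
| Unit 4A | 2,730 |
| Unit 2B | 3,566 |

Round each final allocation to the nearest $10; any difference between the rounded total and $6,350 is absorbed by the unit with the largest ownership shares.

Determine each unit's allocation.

Total ownership shares = 458 + 3,963 + 2,730 + 3,566 = 10,717.
Raw shares: Unit 1A 271.37; Unit G2 2,348.14; Unit 4A 1,617.57; Unit 2B 2,112.91.
Rounded to nearest $10: Unit 1A $270; Unit G2 $2,350; Unit 4A $1,620; Unit 2B $2,110. Sum = $6,350.
Rounded total matches; no reconciliation needed.

Unit 1A: $270; Unit G2: $2,350; Unit 4A: $1,620; Unit 2B: $2,110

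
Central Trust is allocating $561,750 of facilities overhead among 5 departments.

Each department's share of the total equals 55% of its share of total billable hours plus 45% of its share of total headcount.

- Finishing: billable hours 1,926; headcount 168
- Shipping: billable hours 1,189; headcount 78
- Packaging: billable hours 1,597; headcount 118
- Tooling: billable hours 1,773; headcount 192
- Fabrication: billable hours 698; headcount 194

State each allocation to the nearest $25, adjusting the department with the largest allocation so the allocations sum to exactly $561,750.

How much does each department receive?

Finishing: $139,475; Shipping: $77,425; Packaging: $108,475; Tooling: $140,975; Fabrication: $95,400

Totals — billable hours 7,183, headcount 750.
Composite weights (55% billable hours + 45% headcount): Finishing 0.2483; Shipping 0.1378; Packaging 0.1931; Tooling 0.2510; Fabrication 0.1698.
Pro-rata amounts: Finishing 139,467.47; Shipping 77,432.38; Packaging 108,463.69; Tooling 140,975.68; Fabrication 95,410.79.
After rounding ($25): Finishing $139,475; Shipping $77,425; Packaging $108,475; Tooling $140,975; Fabrication $95,400. Sum = $561,750.
Sum already equals the total — no adjustment.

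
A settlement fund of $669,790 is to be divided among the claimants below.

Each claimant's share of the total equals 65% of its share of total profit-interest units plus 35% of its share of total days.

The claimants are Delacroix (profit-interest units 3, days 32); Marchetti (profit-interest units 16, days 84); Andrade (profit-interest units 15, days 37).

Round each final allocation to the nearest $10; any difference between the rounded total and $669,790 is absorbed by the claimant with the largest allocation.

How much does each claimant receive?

Profit-interest units total 34; days total 153.
Combined weights (65% profit-interest units + 35% days): Delacroix 0.1306; Marchetti 0.4980; Andrade 0.3714.
Pro-rata amounts: Delacroix 87,444.81; Marchetti 333,581.69; Andrade 248,763.51.
After rounding ($10): Delacroix $87,440; Marchetti $333,580; Andrade $248,760. Sum = $669,780.
Difference $669,790 − $669,780 = +$10 applied to largest allocation (Marchetti): Marchetti becomes $333,590.

Delacroix: $87,440 · Marchetti: $333,590 · Andrade: $248,760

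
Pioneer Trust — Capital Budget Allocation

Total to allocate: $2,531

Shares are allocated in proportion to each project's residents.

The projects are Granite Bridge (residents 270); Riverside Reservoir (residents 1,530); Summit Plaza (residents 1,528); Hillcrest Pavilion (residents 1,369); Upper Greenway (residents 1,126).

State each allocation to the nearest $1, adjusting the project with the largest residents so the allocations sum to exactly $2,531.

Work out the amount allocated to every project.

Granite Bridge: $117; Riverside Reservoir: $666; Summit Plaza: $664; Hillcrest Pavilion: $595; Upper Greenway: $489

Total residents = 5,823.
Pro-rata amounts: Granite Bridge 270/5,823 × $2,531 = 117.36; Riverside Reservoir 1,530/5,823 × $2,531 = 665.02; Summit Plaza 1,528/5,823 × $2,531 = 664.15; Hillcrest Pavilion 1,369/5,823 × $2,531 = 595.04; Upper Greenway 1,126/5,823 × $2,531 = 489.42.
After rounding ($1): Granite Bridge $117; Riverside Reservoir $665; Summit Plaza $664; Hillcrest Pavilion $595; Upper Greenway $489. Sum = $2,530.
Difference $2,531 − $2,530 = +$1 applied to largest residents (Riverside Reservoir): Riverside Reservoir becomes $666.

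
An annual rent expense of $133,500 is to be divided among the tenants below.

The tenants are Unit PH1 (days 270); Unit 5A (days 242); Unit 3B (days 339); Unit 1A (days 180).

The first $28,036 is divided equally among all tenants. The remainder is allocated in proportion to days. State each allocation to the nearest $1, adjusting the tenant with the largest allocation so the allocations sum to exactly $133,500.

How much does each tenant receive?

First tranche $28,036 split equally: $7,009 each.
Remainder $105,464 by days (total 1,031): Unit PH1 27,619.09 → $27,619; Unit 5A 24,754.89 → $24,755; Unit 3B 34,677.30 → $34,677; Unit 1A 18,412.73 → $18,413.
Totals: Unit PH1 $7,009 + $27,619 = $34,628; Unit 5A $7,009 + $24,755 = $31,764; Unit 3B $7,009 + $34,677 = $41,686; Unit 1A $7,009 + $18,413 = $25,422.

Unit PH1: $34,628 · Unit 5A: $31,764 · Unit 3B: $41,686 · Unit 1A: $25,422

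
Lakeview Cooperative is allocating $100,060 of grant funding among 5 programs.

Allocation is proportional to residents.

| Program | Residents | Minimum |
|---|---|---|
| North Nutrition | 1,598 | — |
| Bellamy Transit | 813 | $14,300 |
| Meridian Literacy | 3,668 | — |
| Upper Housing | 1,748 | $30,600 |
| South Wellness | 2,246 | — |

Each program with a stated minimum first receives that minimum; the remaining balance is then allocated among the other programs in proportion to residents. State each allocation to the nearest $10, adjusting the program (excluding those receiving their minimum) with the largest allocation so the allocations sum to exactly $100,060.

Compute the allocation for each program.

Guaranteed amounts: Bellamy Transit $14,300; Upper Housing $30,600. Remaining pool $55,160.
Remaining pool split over remaining residents 7,512: North Nutrition 11,733.98 → $11,730; Meridian Literacy 26,933.82 → $26,930; South Wellness 16,492.19 → $16,490.
Rounding difference +$10 applied to Meridian Literacy → $26,940.

North Nutrition: $11,730; Bellamy Transit: $14,300; Meridian Literacy: $26,940; Upper Housing: $30,600; South Wellness: $16,490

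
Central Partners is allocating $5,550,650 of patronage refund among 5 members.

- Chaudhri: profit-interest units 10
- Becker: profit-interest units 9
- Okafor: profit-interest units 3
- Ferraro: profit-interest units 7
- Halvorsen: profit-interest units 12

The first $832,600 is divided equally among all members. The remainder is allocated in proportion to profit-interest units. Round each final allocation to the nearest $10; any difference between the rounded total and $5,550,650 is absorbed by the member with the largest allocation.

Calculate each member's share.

$832,600 shared equally gives $166,520 per member.
Remainder $4,718,050 by profit-interest units (total 41): Chaudhri 1,150,743.90 → $1,150,740; Becker 1,035,669.51 → $1,035,670; Okafor 345,223.17 → $345,220; Ferraro 805,520.73 → $805,520; Halvorsen 1,380,892.68 → $1,380,890.
Rounding difference +$10 on remainder applied to Halvorsen.
Totals: Chaudhri $166,520 + $1,150,740 = $1,317,260; Becker $166,520 + $1,035,670 = $1,202,190; Okafor $166,520 + $345,220 = $511,740; Ferraro $166,520 + $805,520 = $972,040; Halvorsen $166,520 + $1,380,900 = $1,547,420.

Chaudhri: $1,317,260; Becker: $1,202,190; Okafor: $511,740; Ferraro: $972,040; Halvorsen: $1,547,420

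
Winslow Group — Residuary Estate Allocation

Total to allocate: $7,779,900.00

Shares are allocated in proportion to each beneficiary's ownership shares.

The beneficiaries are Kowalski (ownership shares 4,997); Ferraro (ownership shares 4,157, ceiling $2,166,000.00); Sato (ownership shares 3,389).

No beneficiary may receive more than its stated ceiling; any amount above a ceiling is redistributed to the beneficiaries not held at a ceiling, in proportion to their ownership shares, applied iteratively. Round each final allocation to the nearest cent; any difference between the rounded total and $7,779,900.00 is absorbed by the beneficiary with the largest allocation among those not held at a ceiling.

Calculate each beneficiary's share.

Combined ownership shares = 12,543.
Proportional shares (ignoring caps): Kowalski 3,099,430.7821; Ferraro 2,578,413.8005; Sato 2,102,055.4174.
Held at cap: Ferraro ($2,166,000.00); balance $5,613,900.00 reallocated over remaining ownership shares 8,386.
Shares after redistribution: Kowalski 3,345,177.4744 → $3,345,177.47; Sato 2,268,722.5256 → $2,268,722.53.

Kowalski: $3,345,177.47 | Ferraro: $2,166,000.00 | Sato: $2,268,722.53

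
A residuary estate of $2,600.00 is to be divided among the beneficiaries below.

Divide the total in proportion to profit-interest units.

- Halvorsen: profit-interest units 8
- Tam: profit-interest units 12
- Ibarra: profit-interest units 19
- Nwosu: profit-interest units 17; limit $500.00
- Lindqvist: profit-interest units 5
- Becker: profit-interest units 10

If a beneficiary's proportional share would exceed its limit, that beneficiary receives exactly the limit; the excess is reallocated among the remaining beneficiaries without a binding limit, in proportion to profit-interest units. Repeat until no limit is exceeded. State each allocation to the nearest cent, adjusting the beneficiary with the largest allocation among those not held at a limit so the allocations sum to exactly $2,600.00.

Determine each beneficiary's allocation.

Halvorsen: $311.11 · Tam: $466.67 · Ibarra: $738.89 · Nwosu: $500.00 · Lindqvist: $194.44 · Becker: $388.89

Combined profit-interest units = 71.
Proportional shares (ignoring caps): Halvorsen 292.9577; Tam 439.4366; Ibarra 695.7746; Nwosu 622.5352; Lindqvist 183.0986; Becker 366.1972.
Capped: Nwosu ($500.00); remaining pool $2,100.00 reallocated over remaining profit-interest units 54.
Shares after redistribution: Halvorsen 311.1111 → $311.11; Tam 466.6667 → $466.67; Ibarra 738.8889 → $738.89; Lindqvist 194.4444 → $194.44; Becker 388.8889 → $388.89.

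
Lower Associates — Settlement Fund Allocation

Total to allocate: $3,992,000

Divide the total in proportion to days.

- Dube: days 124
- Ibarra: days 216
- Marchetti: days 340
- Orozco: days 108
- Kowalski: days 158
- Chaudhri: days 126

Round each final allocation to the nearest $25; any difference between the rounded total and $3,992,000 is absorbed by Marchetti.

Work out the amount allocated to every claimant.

Days total: 1,072.
Unrounded shares: Dube 124/1,072 × $3,992,000 = 461,761.19; Ibarra 216/1,072 × $3,992,000 = 804,358.21; Marchetti 340/1,072 × $3,992,000 = 1,266,119.40; Orozco 108/1,072 × $3,992,000 = 402,179.10; Kowalski 158/1,072 × $3,992,000 = 588,373.13; Chaudhri 126/1,072 × $3,992,000 = 469,208.96.
Rounded to nearest $25: Dube $461,750; Ibarra $804,350; Marchetti $1,266,125; Orozco $402,175; Kowalski $588,375; Chaudhri $469,200. Sum = $3,991,975.
Difference $3,992,000 − $3,991,975 = +$25 applied to Marchetti: Marchetti becomes $1,266,150.

Dube: $461,750 · Ibarra: $804,350 · Marchetti: $1,266,150 · Orozco: $402,175 · Kowalski: $588,375 · Chaudhri: $469,200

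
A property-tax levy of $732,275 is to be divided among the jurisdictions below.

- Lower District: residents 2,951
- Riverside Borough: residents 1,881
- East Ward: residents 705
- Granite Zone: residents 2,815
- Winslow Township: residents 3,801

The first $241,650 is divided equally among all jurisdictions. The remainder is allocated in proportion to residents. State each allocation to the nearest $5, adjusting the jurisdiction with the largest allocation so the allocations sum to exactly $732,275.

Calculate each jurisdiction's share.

Lower District: $167,465 | Riverside Borough: $124,265 | East Ward: $76,790 | Granite Zone: $161,975 | Winslow Township: $201,780

Equal tier: $241,650 ÷ 5 = $48,330 apiece.
Remainder $490,625 by residents (total 12,153): Lower District 119,133.91 → $119,135; Riverside Borough 75,937.27 → $75,935; East Ward 28,461.34 → $28,460; Granite Zone 113,643.49 → $113,645; Winslow Township 153,448.99 → $153,450.
Totals: Lower District $48,330 + $119,135 = $167,465; Riverside Borough $48,330 + $75,935 = $124,265; East Ward $48,330 + $28,460 = $76,790; Granite Zone $48,330 + $113,645 = $161,975; Winslow Township $48,330 + $153,450 = $201,780.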